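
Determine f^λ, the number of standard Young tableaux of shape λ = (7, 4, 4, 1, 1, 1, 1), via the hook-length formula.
# SYT of shape (7, 4, 4, 1, 1, 1, 1) = 18653250

Hook-length formula: f^λ = n! / Π hook(c), product over all cells c of the Young diagram. For λ = (7, 4, 4, 1, 1, 1, 1), n = 19 boxes. Hook lengths by row (left-to-right, top-to-bottom): [13, 8, 7, 6, 3, 2, 1]; [9, 4, 3, 2]; [8, 3, 2, 1]; [4]; [3]; [2]; [1]. Product of hooks = 6521389056. So f^λ = 19! / 6521389056 = 121645100408832000 / 6521389056 = 18653250.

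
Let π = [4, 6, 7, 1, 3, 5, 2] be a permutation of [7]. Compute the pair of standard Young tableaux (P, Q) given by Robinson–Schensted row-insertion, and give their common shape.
P = [1, 2, 5] / [3, 6, 7] / [4];  Q = [1, 2, 3] / [4, 5, 6] / [7];  common shape = (3, 3, 1)

Row-insert the values π_1, π_2, … into P one at a time, bumping the leftmost entry strictly greater than the inserted value down to the next row. The recording tableau Q records, in position (i, j), the step at which that cell was added to P.
  Insert 4 (step 1): P = [4];  Q = [1]
  Insert 6 (step 2): P = [4, 6];  Q = [1, 2]
  Insert 7 (step 3): P = [4, 6, 7];  Q = [1, 2, 3]
  Insert 1 (step 4): P = [1, 6, 7] / [4];  Q = [1, 2, 3] / [4]
  Insert 3 (step 5): P = [1, 3, 7] / [4, 6];  Q = [1, 2, 3] / [4, 5]
  Insert 5 (step 6): P = [1, 3, 5] / [4, 6, 7];  Q = [1, 2, 3] / [4, 5, 6]
  Insert 2 (step 7): P = [1, 2, 5] / [3, 6, 7] / [4];  Q = [1, 2, 3] / [4, 5, 6] / [7]
Final shape: (3, 3, 1).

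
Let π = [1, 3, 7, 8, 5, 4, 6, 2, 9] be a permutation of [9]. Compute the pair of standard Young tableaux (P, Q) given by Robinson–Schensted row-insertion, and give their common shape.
P = [1, 2, 4, 6, 9] / [3, 8] / [5] / [7];  Q = [1, 2, 3, 4, 9] / [5, 7] / [6] / [8];  common shape = (5, 2, 1, 1)

Row-insert the values π_1, π_2, … into P one at a time, bumping the leftmost entry strictly greater than the inserted value down to the next row. The recording tableau Q records, in position (i, j), the step at which that cell was added to P.
  Insert 1 (step 1): P = [1];  Q = [1]
  Insert 3 (step 2): P = [1, 3];  Q = [1, 2]
  Insert 7 (step 3): P = [1, 3, 7];  Q = [1, 2, 3]
  Insert 8 (step 4): P = [1, 3, 7, 8];  Q = [1, 2, 3, 4]
  Insert 5 (step 5): P = [1, 3, 5, 8] / [7];  Q = [1, 2, 3, 4] / [5]
  Insert 4 (step 6): P = [1, 3, 4, 8] / [5] / [7];  Q = [1, 2, 3, 4] / [5] / [6]
  Insert 6 (step 7): P = [1, 3, 4, 6] / [5, 8] / [7];  Q = [1, 2, 3, 4] / [5, 7] / [6]
  Insert 2 (step 8): P = [1, 2, 4, 6] / [3, 8] / [5] / [7];  Q = [1, 2, 3, 4] / [5, 7] / [6] / [8]
  Insert 9 (step 9): P = [1, 2, 4, 6, 9] / [3, 8] / [5] / [7];  Q = [1, 2, 3, 4, 9] / [5, 7] / [6] / [8]
Final shape: (5, 2, 1, 1).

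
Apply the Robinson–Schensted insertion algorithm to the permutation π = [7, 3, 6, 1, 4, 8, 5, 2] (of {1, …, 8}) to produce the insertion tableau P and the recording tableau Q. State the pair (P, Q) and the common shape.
P = [1, 2, 5] / [3, 4, 8] / [6] / [7];  Q = [1, 3, 6] / [2, 5, 7] / [4] / [8];  common shape = (3, 3, 1, 1)

Row-insert the values π_1, π_2, … into P one at a time, bumping the leftmost entry strictly greater than the inserted value down to the next row. The recording tableau Q records, in position (i, j), the step at which that cell was added to P.
  Insert 7 (step 1): P = [7];  Q = [1]
  Insert 3 (step 2): P = [3] / [7];  Q = [1] / [2]
  Insert 6 (step 3): P = [3, 6] / [7];  Q = [1, 3] / [2]
  Insert 1 (step 4): P = [1, 6] / [3] / [7];  Q = [1, 3] / [2] / [4]
  Insert 4 (step 5): P = [1, 4] / [3, 6] / [7];  Q = [1, 3] / [2, 5] / [4]
  Insert 8 (step 6): P = [1, 4, 8] / [3, 6] / [7];  Q = [1, 3, 6] / [2, 5] / [4]
  Insert 5 (step 7): P = [1, 4, 5] / [3, 6, 8] / [7];  Q = [1, 3, 6] / [2, 5, 7] / [4]
  Insert 2 (step 8): P = [1, 2, 5] / [3, 4, 8] / [6] / [7];  Q = [1, 3, 6] / [2, 5, 7] / [4] / [8]
Final shape: (3, 3, 1, 1).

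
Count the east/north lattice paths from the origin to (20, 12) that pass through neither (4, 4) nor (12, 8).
Number of paths = 129106470

Inclusion–exclusion. Total paths: C(32, 20) = 225792840. Through P₁: C(8, 4)·C(24, 16) = 51482970. Through P₂: C(20, 12)·C(12, 8) = 62355150. Since P₁ is strictly southwest of P₂, a monotone path through both must visit P₁ then P₂; paths through both = C(8, 4)·C(12, 8)·C(12, 8) = 17151750. Avoid both = 225792840 − 51482970 − 62355150 + 17151750 = 129106470.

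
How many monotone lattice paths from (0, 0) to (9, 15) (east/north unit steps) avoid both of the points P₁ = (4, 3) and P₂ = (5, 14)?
Number of paths = 1034884

Inclusion–exclusion. Total paths: C(24, 9) = 1307504. Through P₁: C(7, 4)·C(17, 5) = 216580. Through P₂: C(19, 5)·C(5, 4) = 58140. Since P₁ is strictly southwest of P₂, a monotone path through both must visit P₁ then P₂; paths through both = C(7, 4)·C(12, 1)·C(5, 4) = 2100. Avoid both = 1307504 − 216580 − 58140 + 2100 = 1034884.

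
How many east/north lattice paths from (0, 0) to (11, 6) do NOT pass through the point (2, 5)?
Number of paths = 12166

Total paths from (0, 0) to (11, 6): C(17, 11) = 12376. Paths through (2, 5): (paths (0, 0) → (2, 5)) × (paths (2, 5) → (11, 6)) = C(7, 2) · C(10, 9) = 21 · 10 = 210. Avoidance count = 12376 − 210 = 12166.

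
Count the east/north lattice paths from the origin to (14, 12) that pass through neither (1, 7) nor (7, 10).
Number of paths = 8913220

Inclusion–exclusion. Total paths: C(26, 14) = 9657700. Through P₁: C(8, 1)·C(18, 13) = 68544. Through P₂: C(17, 7)·C(9, 7) = 700128. Since P₁ is strictly southwest of P₂, a monotone path through both must visit P₁ then P₂; paths through both = C(8, 1)·C(9, 6)·C(9, 7) = 24192. Avoid both = 9657700 − 68544 − 700128 + 24192 = 8913220.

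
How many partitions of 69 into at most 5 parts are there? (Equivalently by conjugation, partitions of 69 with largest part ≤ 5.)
p(69, parts ≤ 5) = 11835

Use the recurrence p(n, m) = p(n, m−1) + p(n−m, m): either the largest part is < m (count p(n, m−1)) or the largest part is exactly m (remove one copy of m, count p(n−m, m)). With p(0, ·) = 1 this gives p(69, parts ≤ 5) = 11835. (By conjugating Young diagrams, this also counts partitions of 69 into at most 5 parts.)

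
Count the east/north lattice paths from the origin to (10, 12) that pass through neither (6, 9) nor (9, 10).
Number of paths = 254397

Inclusion–exclusion. Total paths: C(22, 10) = 646646. Through P₁: C(15, 6)·C(7, 4) = 175175. Through P₂: C(19, 9)·C(3, 1) = 277134. Since P₁ is strictly southwest of P₂, a monotone path through both must visit P₁ then P₂; paths through both = C(15, 6)·C(4, 3)·C(3, 1) = 60060. Avoid both = 646646 − 175175 − 277134 + 60060 = 254397.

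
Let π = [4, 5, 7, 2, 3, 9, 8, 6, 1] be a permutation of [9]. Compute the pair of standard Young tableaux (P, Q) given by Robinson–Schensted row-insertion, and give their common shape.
P = [1, 3, 6, 8] / [2, 5, 7] / [4] / [9];  Q = [1, 2, 3, 6] / [4, 5, 7] / [8] / [9];  common shape = (4, 3, 1, 1)

Row-insert the values π_1, π_2, … into P one at a time, bumping the leftmost entry strictly greater than the inserted value down to the next row. The recording tableau Q records, in position (i, j), the step at which that cell was added to P.
  Insert 4 (step 1): P = [4];  Q = [1]
  Insert 5 (step 2): P = [4, 5];  Q = [1, 2]
  Insert 7 (step 3): P = [4, 5, 7];  Q = [1, 2, 3]
  Insert 2 (step 4): P = [2, 5, 7] / [4];  Q = [1, 2, 3] / [4]
  Insert 3 (step 5): P = [2, 3, 7] / [4, 5];  Q = [1, 2, 3] / [4, 5]
  Insert 9 (step 6): P = [2, 3, 7, 9] / [4, 5];  Q = [1, 2, 3, 6] / [4, 5]
  Insert 8 (step 7): P = [2, 3, 7, 8] / [4, 5, 9];  Q = [1, 2, 3, 6] / [4, 5, 7]
  Insert 6 (step 8): P = [2, 3, 6, 8] / [4, 5, 7] / [9];  Q = [1, 2, 3, 6] / [4, 5, 7] / [8]
  Insert 1 (step 9): P = [1, 3, 6, 8] / [2, 5, 7] / [4] / [9];  Q = [1, 2, 3, 6] / [4, 5, 7] / [8] / [9]
Final shape: (4, 3, 1, 1).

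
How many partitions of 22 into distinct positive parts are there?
q(22) = 89

A partition into distinct parts is a strictly decreasing sequence summing to n. The recurrence d(n, m) = d(n, m−1) + d(n−m, m−1) (use part m at most once) with q(n) = d(n, n) gives q(22) = 89. (Euler's theorem: # distinct-part partitions = # odd-part partitions.)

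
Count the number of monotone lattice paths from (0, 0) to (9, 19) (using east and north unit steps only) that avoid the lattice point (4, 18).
Number of paths = 6863010

Total paths from (0, 0) to (9, 19): C(28, 9) = 6906900. Paths through (4, 18): (paths (0, 0) → (4, 18)) × (paths (4, 18) → (9, 19)) = C(22, 4) · C(6, 5) = 7315 · 6 = 43890. Avoidance count = 6906900 − 43890 = 6863010.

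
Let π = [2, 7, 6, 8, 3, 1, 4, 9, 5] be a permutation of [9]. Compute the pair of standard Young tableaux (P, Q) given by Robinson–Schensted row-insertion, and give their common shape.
P = [1, 3, 4, 5] / [2, 8, 9] / [6] / [7];  Q = [1, 2, 4, 8] / [3, 7, 9] / [5] / [6];  common shape = (4, 3, 1, 1)

Row-insert the values π_1, π_2, … into P one at a time, bumping the leftmost entry strictly greater than the inserted value down to the next row. The recording tableau Q records, in position (i, j), the step at which that cell was added to P.
  Insert 2 (step 1): P = [2];  Q = [1]
  Insert 7 (step 2): P = [2, 7];  Q = [1, 2]
  Insert 6 (step 3): P = [2, 6] / [7];  Q = [1, 2] / [3]
  Insert 8 (step 4): P = [2, 6, 8] / [7];  Q = [1, 2, 4] / [3]
  Insert 3 (step 5): P = [2, 3, 8] / [6] / [7];  Q = [1, 2, 4] / [3] / [5]
  Insert 1 (step 6): P = [1, 3, 8] / [2] / [6] / [7];  Q = [1, 2, 4] / [3] / [5] / [6]
  Insert 4 (step 7): P = [1, 3, 4] / [2, 8] / [6] / [7];  Q = [1, 2, 4] / [3, 7] / [5] / [6]
  Insert 9 (step 8): P = [1, 3, 4, 9] / [2, 8] / [6] / [7];  Q = [1, 2, 4, 8] / [3, 7] / [5] / [6]
  Insert 5 (step 9): P = [1, 3, 4, 5] / [2, 8, 9] / [6] / [7];  Q = [1, 2, 4, 8] / [3, 7, 9] / [5] / [6]
Final shape: (4, 3, 1, 1).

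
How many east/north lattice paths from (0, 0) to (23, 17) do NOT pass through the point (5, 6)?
Number of paths = 72748430820

Total paths from (0, 0) to (23, 17): C(40, 23) = 88732378800. Paths through (5, 6): (paths (0, 0) → (5, 6)) × (paths (5, 6) → (23, 17)) = C(11, 5) · C(29, 18) = 462 · 34597290 = 15983947980. Avoidance count = 88732378800 − 15983947980 = 72748430820.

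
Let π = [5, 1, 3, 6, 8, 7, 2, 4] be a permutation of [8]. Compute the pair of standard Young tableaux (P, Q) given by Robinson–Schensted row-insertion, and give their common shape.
P = [1, 2, 4, 7] / [3, 6] / [5, 8];  Q = [1, 3, 4, 5] / [2, 6] / [7, 8];  common shape = (4, 2, 2)

Row-insert the values π_1, π_2, … into P one at a time, bumping the leftmost entry strictly greater than the inserted value down to the next row. The recording tableau Q records, in position (i, j), the step at which that cell was added to P.
  Insert 5 (step 1): P = [5];  Q = [1]
  Insert 1 (step 2): P = [1] / [5];  Q = [1] / [2]
  Insert 3 (step 3): P = [1, 3] / [5];  Q = [1, 3] / [2]
  Insert 6 (step 4): P = [1, 3, 6] / [5];  Q = [1, 3, 4] / [2]
  Insert 8 (step 5): P = [1, 3, 6, 8] / [5];  Q = [1, 3, 4, 5] / [2]
  Insert 7 (step 6): P = [1, 3, 6, 7] / [5, 8];  Q = [1, 3, 4, 5] / [2, 6]
  Insert 2 (step 7): P = [1, 2, 6, 7] / [3, 8] / [5];  Q = [1, 3, 4, 5] / [2, 6] / [7]
  Insert 4 (step 8): P = [1, 2, 4, 7] / [3, 6] / [5, 8];  Q = [1, 3, 4, 5] / [2, 6] / [7, 8]
Final shape: (4, 2, 2).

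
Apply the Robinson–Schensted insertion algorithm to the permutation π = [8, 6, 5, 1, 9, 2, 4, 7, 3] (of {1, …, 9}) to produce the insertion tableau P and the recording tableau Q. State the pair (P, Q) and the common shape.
P = [1, 2, 3, 7] / [4, 9] / [5] / [6] / [8];  Q = [1, 5, 7, 8] / [2, 6] / [3] / [4] / [9];  common shape = (4, 2, 1, 1, 1)

Row-insert the values π_1, π_2, … into P one at a time, bumping the leftmost entry strictly greater than the inserted value down to the next row. The recording tableau Q records, in position (i, j), the step at which that cell was added to P.
  Insert 8 (step 1): P = [8];  Q = [1]
  Insert 6 (step 2): P = [6] / [8];  Q = [1] / [2]
  Insert 5 (step 3): P = [5] / [6] / [8];  Q = [1] / [2] / [3]
  Insert 1 (step 4): P = [1] / [5] / [6] / [8];  Q = [1] / [2] / [3] / [4]
  Insert 9 (step 5): P = [1, 9] / [5] / [6] / [8];  Q = [1, 5] / [2] / [3] / [4]
  Insert 2 (step 6): P = [1, 2] / [5, 9] / [6] / [8];  Q = [1, 5] / [2, 6] / [3] / [4]
  Insert 4 (step 7): P = [1, 2, 4] / [5, 9] / [6] / [8];  Q = [1, 5, 7] / [2, 6] / [3] / [4]
  Insert 7 (step 8): P = [1, 2, 4, 7] / [5, 9] / [6] / [8];  Q = [1, 5, 7, 8] / [2, 6] / [3] / [4]
  Insert 3 (step 9): P = [1, 2, 3, 7] / [4, 9] / [5] / [6] / [8];  Q = [1, 5, 7, 8] / [2, 6] / [3] / [4] / [9]
Final shape: (4, 2, 1, 1, 1).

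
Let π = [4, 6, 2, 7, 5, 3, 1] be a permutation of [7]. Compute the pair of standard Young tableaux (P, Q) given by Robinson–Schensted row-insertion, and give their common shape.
P = [1, 3, 7] / [2, 5] / [4] / [6];  Q = [1, 2, 4] / [3, 5] / [6] / [7];  common shape = (3, 2, 1, 1)

Row-insert the values π_1, π_2, … into P one at a time, bumping the leftmost entry strictly greater than the inserted value down to the next row. The recording tableau Q records, in position (i, j), the step at which that cell was added to P.
  Insert 4 (step 1): P = [4];  Q = [1]
  Insert 6 (step 2): P = [4, 6];  Q = [1, 2]
  Insert 2 (step 3): P = [2, 6] / [4];  Q = [1, 2] / [3]
  Insert 7 (step 4): P = [2, 6, 7] / [4];  Q = [1, 2, 4] / [3]
  Insert 5 (step 5): P = [2, 5, 7] / [4, 6];  Q = [1, 2, 4] / [3, 5]
  Insert 3 (step 6): P = [2, 3, 7] / [4, 5] / [6];  Q = [1, 2, 4] / [3, 5] / [6]
  Insert 1 (step 7): P = [1, 3, 7] / [2, 5] / [4] / [6];  Q = [1, 2, 4] / [3, 5] / [6] / [7]
Final shape: (3, 2, 1, 1).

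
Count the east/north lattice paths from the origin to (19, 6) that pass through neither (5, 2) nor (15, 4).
Number of paths = 75490

Inclusion–exclusion. Total paths: C(25, 19) = 177100. Through P₁: C(7, 5)·C(18, 14) = 64260. Through P₂: C(19, 15)·C(6, 4) = 58140. Since P₁ is strictly southwest of P₂, a monotone path through both must visit P₁ then P₂; paths through both = C(7, 5)·C(12, 10)·C(6, 4) = 20790. Avoid both = 177100 − 64260 − 58140 + 20790 = 75490.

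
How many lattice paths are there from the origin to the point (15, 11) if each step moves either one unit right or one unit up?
Number of paths = 7726160

A monotone lattice path from (0, 0) to (15, 11) consists of 15 east steps and 11 north steps in some order, so it is determined by which 15 of the 26 steps are east. The count is C(26, 15) = 7726160.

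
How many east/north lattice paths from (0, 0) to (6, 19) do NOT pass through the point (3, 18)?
Number of paths = 171780

Total paths from (0, 0) to (6, 19): C(25, 6) = 177100. Paths through (3, 18): (paths (0, 0) → (3, 18)) × (paths (3, 18) → (6, 19)) = C(21, 3) · C(4, 3) = 1330 · 4 = 5320. Avoidance count = 177100 − 5320 = 171780.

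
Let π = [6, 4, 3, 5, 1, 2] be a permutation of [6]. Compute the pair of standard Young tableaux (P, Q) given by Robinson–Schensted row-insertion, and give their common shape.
P = [1, 2] / [3, 5] / [4] / [6];  Q = [1, 4] / [2, 6] / [3] / [5];  common shape = (2, 2, 1, 1)

Row-insert the values π_1, π_2, … into P one at a time, bumping the leftmost entry strictly greater than the inserted value down to the next row. The recording tableau Q records, in position (i, j), the step at which that cell was added to P.
  Insert 6 (step 1): P = [6];  Q = [1]
  Insert 4 (step 2): P = [4] / [6];  Q = [1] / [2]
  Insert 3 (step 3): P = [3] / [4] / [6];  Q = [1] / [2] / [3]
  Insert 5 (step 4): P = [3, 5] / [4] / [6];  Q = [1, 4] / [2] / [3]
  Insert 1 (step 5): P = [1, 5] / [3] / [4] / [6];  Q = [1, 4] / [2] / [3] / [5]
  Insert 2 (step 6): P = [1, 2] / [3, 5] / [4] / [6];  Q = [1, 4] / [2, 6] / [3] / [5]
Final shape: (2, 2, 1, 1).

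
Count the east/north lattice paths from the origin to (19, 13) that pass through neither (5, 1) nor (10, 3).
Number of paths = 274646920

Inclusion–exclusion. Total paths: C(32, 19) = 347373600. Through P₁: C(6, 5)·C(26, 14) = 57946200. Through P₂: C(13, 10)·C(19, 9) = 26420108. Since P₁ is strictly southwest of P₂, a monotone path through both must visit P₁ then P₂; paths through both = C(6, 5)·C(7, 5)·C(19, 9) = 11639628. Avoid both = 347373600 − 57946200 − 26420108 + 11639628 = 274646920.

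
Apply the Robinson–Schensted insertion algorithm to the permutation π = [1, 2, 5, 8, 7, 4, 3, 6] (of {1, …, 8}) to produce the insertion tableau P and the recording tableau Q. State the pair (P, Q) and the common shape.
P = [1, 2, 3, 6] / [4, 7] / [5] / [8];  Q = [1, 2, 3, 4] / [5, 8] / [6] / [7];  common shape = (4, 2, 1, 1)

Row-insert the values π_1, π_2, … into P one at a time, bumping the leftmost entry strictly greater than the inserted value down to the next row. The recording tableau Q records, in position (i, j), the step at which that cell was added to P.
  Insert 1 (step 1): P = [1];  Q = [1]
  Insert 2 (step 2): P = [1, 2];  Q = [1, 2]
  Insert 5 (step 3): P = [1, 2, 5];  Q = [1, 2, 3]
  Insert 8 (step 4): P = [1, 2, 5, 8];  Q = [1, 2, 3, 4]
  Insert 7 (step 5): P = [1, 2, 5, 7] / [8];  Q = [1, 2, 3, 4] / [5]
  Insert 4 (step 6): P = [1, 2, 4, 7] / [5] / [8];  Q = [1, 2, 3, 4] / [5] / [6]
  Insert 3 (step 7): P = [1, 2, 3, 7] / [4] / [5] / [8];  Q = [1, 2, 3, 4] / [5] / [6] / [7]
  Insert 6 (step 8): P = [1, 2, 3, 6] / [4, 7] / [5] / [8];  Q = [1, 2, 3, 4] / [5, 8] / [6] / [7]
Final shape: (4, 2, 1, 1).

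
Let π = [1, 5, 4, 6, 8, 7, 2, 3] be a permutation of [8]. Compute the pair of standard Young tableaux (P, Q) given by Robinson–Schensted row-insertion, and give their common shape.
P = [1, 2, 3, 7] / [4, 6] / [5, 8];  Q = [1, 2, 4, 5] / [3, 6] / [7, 8];  common shape = (4, 2, 2)

Row-insert the values π_1, π_2, … into P one at a time, bumping the leftmost entry strictly greater than the inserted value down to the next row. The recording tableau Q records, in position (i, j), the step at which that cell was added to P.
  Insert 1 (step 1): P = [1];  Q = [1]
  Insert 5 (step 2): P = [1, 5];  Q = [1, 2]
  Insert 4 (step 3): P = [1, 4] / [5];  Q = [1, 2] / [3]
  Insert 6 (step 4): P = [1, 4, 6] / [5];  Q = [1, 2, 4] / [3]
  Insert 8 (step 5): P = [1, 4, 6, 8] / [5];  Q = [1, 2, 4, 5] / [3]
  Insert 7 (step 6): P = [1, 4, 6, 7] / [5, 8];  Q = [1, 2, 4, 5] / [3, 6]
  Insert 2 (step 7): P = [1, 2, 6, 7] / [4, 8] / [5];  Q = [1, 2, 4, 5] / [3, 6] / [7]
  Insert 3 (step 8): P = [1, 2, 3, 7] / [4, 6] / [5, 8];  Q = [1, 2, 4, 5] / [3, 6] / [7, 8]
Final shape: (4, 2, 2).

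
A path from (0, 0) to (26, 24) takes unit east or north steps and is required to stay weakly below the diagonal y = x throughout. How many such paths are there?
Number of paths = 13505406670700

By the reflection principle (André's argument), the number of monotone paths to (26, 24) with n ≤ m that never go above y = x is C(50, 26) − C(50, 27) = 121548660036300 − 108043253365600 = 13505406670700.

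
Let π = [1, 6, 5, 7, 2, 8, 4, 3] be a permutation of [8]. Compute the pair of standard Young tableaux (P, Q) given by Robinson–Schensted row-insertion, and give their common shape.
P = [1, 2, 3, 8] / [4, 7] / [5] / [6];  Q = [1, 2, 4, 6] / [3, 7] / [5] / [8];  common shape = (4, 2, 1, 1)

Row-insert the values π_1, π_2, … into P one at a time, bumping the leftmost entry strictly greater than the inserted value down to the next row. The recording tableau Q records, in position (i, j), the step at which that cell was added to P.
  Insert 1 (step 1): P = [1];  Q = [1]
  Insert 6 (step 2): P = [1, 6];  Q = [1, 2]
  Insert 5 (step 3): P = [1, 5] / [6];  Q = [1, 2] / [3]
  Insert 7 (step 4): P = [1, 5, 7] / [6];  Q = [1, 2, 4] / [3]
  Insert 2 (step 5): P = [1, 2, 7] / [5] / [6];  Q = [1, 2, 4] / [3] / [5]
  Insert 8 (step 6): P = [1, 2, 7, 8] / [5] / [6];  Q = [1, 2, 4, 6] / [3] / [5]
  Insert 4 (step 7): P = [1, 2, 4, 8] / [5, 7] / [6];  Q = [1, 2, 4, 6] / [3, 7] / [5]
  Insert 3 (step 8): P = [1, 2, 3, 8] / [4, 7] / [5] / [6];  Q = [1, 2, 4, 6] / [3, 7] / [5] / [8]
Final shape: (4, 2, 1, 1).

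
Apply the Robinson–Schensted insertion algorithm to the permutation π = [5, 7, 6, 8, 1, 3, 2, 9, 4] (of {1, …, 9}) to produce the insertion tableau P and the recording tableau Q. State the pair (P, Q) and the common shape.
P = [1, 2, 4, 9] / [3, 6, 8] / [5] / [7];  Q = [1, 2, 4, 8] / [3, 6, 9] / [5] / [7];  common shape = (4, 3, 1, 1)

Row-insert the values π_1, π_2, … into P one at a time, bumping the leftmost entry strictly greater than the inserted value down to the next row. The recording tableau Q records, in position (i, j), the step at which that cell was added to P.
  Insert 5 (step 1): P = [5];  Q = [1]
  Insert 7 (step 2): P = [5, 7];  Q = [1, 2]
  Insert 6 (step 3): P = [5, 6] / [7];  Q = [1, 2] / [3]
  Insert 8 (step 4): P = [5, 6, 8] / [7];  Q = [1, 2, 4] / [3]
  Insert 1 (step 5): P = [1, 6, 8] / [5] / [7];  Q = [1, 2, 4] / [3] / [5]
  Insert 3 (step 6): P = [1, 3, 8] / [5, 6] / [7];  Q = [1, 2, 4] / [3, 6] / [5]
  Insert 2 (step 7): P = [1, 2, 8] / [3, 6] / [5] / [7];  Q = [1, 2, 4] / [3, 6] / [5] / [7]
  Insert 9 (step 8): P = [1, 2, 8, 9] / [3, 6] / [5] / [7];  Q = [1, 2, 4, 8] / [3, 6] / [5] / [7]
  Insert 4 (step 9): P = [1, 2, 4, 9] / [3, 6, 8] / [5] / [7];  Q = [1, 2, 4, 8] / [3, 6, 9] / [5] / [7]
Final shape: (4, 3, 1, 1).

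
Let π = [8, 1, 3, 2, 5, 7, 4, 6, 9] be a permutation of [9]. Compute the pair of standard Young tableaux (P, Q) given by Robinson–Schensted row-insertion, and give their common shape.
P = [1, 2, 4, 6, 9] / [3, 5, 7] / [8];  Q = [1, 3, 5, 6, 9] / [2, 7, 8] / [4];  common shape = (5, 3, 1)

Row-insert the values π_1, π_2, … into P one at a time, bumping the leftmost entry strictly greater than the inserted value down to the next row. The recording tableau Q records, in position (i, j), the step at which that cell was added to P.
  Insert 8 (step 1): P = [8];  Q = [1]
  Insert 1 (step 2): P = [1] / [8];  Q = [1] / [2]
  Insert 3 (step 3): P = [1, 3] / [8];  Q = [1, 3] / [2]
  Insert 2 (step 4): P = [1, 2] / [3] / [8];  Q = [1, 3] / [2] / [4]
  Insert 5 (step 5): P = [1, 2, 5] / [3] / [8];  Q = [1, 3, 5] / [2] / [4]
  Insert 7 (step 6): P = [1, 2, 5, 7] / [3] / [8];  Q = [1, 3, 5, 6] / [2] / [4]
  Insert 4 (step 7): P = [1, 2, 4, 7] / [3, 5] / [8];  Q = [1, 3, 5, 6] / [2, 7] / [4]
  Insert 6 (step 8): P = [1, 2, 4, 6] / [3, 5, 7] / [8];  Q = [1, 3, 5, 6] / [2, 7, 8] / [4]
  Insert 9 (step 9): P = [1, 2, 4, 6, 9] / [3, 5, 7] / [8];  Q = [1, 3, 5, 6, 9] / [2, 7, 8] / [4]
Final shape: (5, 3, 1).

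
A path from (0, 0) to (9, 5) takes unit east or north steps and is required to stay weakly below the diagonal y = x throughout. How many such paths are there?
Number of paths = 1001

By the reflection principle (André's argument), the number of monotone paths to (9, 5) with n ≤ m that never go above y = x is C(14, 9) − C(14, 10) = 2002 − 1001 = 1001.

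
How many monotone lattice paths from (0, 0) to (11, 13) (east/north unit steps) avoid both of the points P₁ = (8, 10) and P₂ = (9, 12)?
Number of paths = 1133016

Inclusion–exclusion. Total paths: C(24, 11) = 2496144. Through P₁: C(18, 8)·C(6, 3) = 875160. Through P₂: C(21, 9)·C(3, 2) = 881790. Since P₁ is strictly southwest of P₂, a monotone path through both must visit P₁ then P₂; paths through both = C(18, 8)·C(3, 1)·C(3, 2) = 393822. Avoid both = 2496144 − 875160 − 881790 + 393822 = 1133016.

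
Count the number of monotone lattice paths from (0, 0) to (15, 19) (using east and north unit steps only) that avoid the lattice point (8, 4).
Number of paths = 1771548240

Total paths from (0, 0) to (15, 19): C(34, 15) = 1855967520. Paths through (8, 4): (paths (0, 0) → (8, 4)) × (paths (8, 4) → (15, 19)) = C(12, 8) · C(22, 7) = 495 · 170544 = 84419280. Avoidance count = 1855967520 − 84419280 = 1771548240.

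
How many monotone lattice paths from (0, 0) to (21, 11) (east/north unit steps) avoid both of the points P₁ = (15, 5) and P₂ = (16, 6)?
Number of paths = 103710324

Inclusion–exclusion. Total paths: C(32, 21) = 129024480. Through P₁: C(20, 15)·C(12, 6) = 14325696. Through P₂: C(22, 16)·C(10, 5) = 18802476. Since P₁ is strictly southwest of P₂, a monotone path through both must visit P₁ then P₂; paths through both = C(20, 15)·C(2, 1)·C(10, 5) = 7814016. Avoid both = 129024480 − 14325696 − 18802476 + 7814016 = 103710324.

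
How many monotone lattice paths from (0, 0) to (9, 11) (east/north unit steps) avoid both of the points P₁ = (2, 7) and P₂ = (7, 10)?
Number of paths = 103784

Inclusion–exclusion. Total paths: C(20, 9) = 167960. Through P₁: C(9, 2)·C(11, 7) = 11880. Through P₂: C(17, 7)·C(3, 2) = 58344. Since P₁ is strictly southwest of P₂, a monotone path through both must visit P₁ then P₂; paths through both = C(9, 2)·C(8, 5)·C(3, 2) = 6048. Avoid both = 167960 − 11880 − 58344 + 6048 = 103784.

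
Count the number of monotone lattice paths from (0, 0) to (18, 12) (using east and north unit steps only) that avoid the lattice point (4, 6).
Number of paths = 78353625

Total paths from (0, 0) to (18, 12): C(30, 18) = 86493225. Paths through (4, 6): (paths (0, 0) → (4, 6)) × (paths (4, 6) → (18, 12)) = C(10, 4) · C(20, 14) = 210 · 38760 = 8139600. Avoidance count = 86493225 − 8139600 = 78353625.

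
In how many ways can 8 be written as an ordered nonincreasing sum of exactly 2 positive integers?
p(8, 2 parts) = 4

Partitions of n into exactly k parts ↔ partitions of n − k into at most k parts (subtract 1 from each part). For n = 8, k = 2, the partitions are: 7+1, 6+2, 5+3, 4+4. Count = 4.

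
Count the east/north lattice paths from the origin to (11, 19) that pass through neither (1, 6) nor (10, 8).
Number of paths = 46098362

Inclusion–exclusion. Total paths: C(30, 11) = 54627300. Through P₁: C(7, 1)·C(23, 10) = 8008462. Through P₂: C(18, 10)·C(12, 1) = 525096. Since P₁ is strictly southwest of P₂, a monotone path through both must visit P₁ then P₂; paths through both = C(7, 1)·C(11, 9)·C(12, 1) = 4620. Avoid both = 54627300 − 8008462 − 525096 + 4620 = 46098362.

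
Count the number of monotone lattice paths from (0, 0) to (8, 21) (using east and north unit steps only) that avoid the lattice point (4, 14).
Number of paths = 3282345

Total paths from (0, 0) to (8, 21): C(29, 8) = 4292145. Paths through (4, 14): (paths (0, 0) → (4, 14)) × (paths (4, 14) → (8, 21)) = C(18, 4) · C(11, 4) = 3060 · 330 = 1009800. Avoidance count = 4292145 − 1009800 = 3282345.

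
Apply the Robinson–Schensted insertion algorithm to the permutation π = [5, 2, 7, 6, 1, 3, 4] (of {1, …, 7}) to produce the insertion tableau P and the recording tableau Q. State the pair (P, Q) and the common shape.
P = [1, 3, 4] / [2, 6] / [5, 7];  Q = [1, 3, 7] / [2, 4] / [5, 6];  common shape = (3, 2, 2)

Row-insert the values π_1, π_2, … into P one at a time, bumping the leftmost entry strictly greater than the inserted value down to the next row. The recording tableau Q records, in position (i, j), the step at which that cell was added to P.
  Insert 5 (step 1): P = [5];  Q = [1]
  Insert 2 (step 2): P = [2] / [5];  Q = [1] / [2]
  Insert 7 (step 3): P = [2, 7] / [5];  Q = [1, 3] / [2]
  Insert 6 (step 4): P = [2, 6] / [5, 7];  Q = [1, 3] / [2, 4]
  Insert 1 (step 5): P = [1, 6] / [2, 7] / [5];  Q = [1, 3] / [2, 4] / [5]
  Insert 3 (step 6): P = [1, 3] / [2, 6] / [5, 7];  Q = [1, 3] / [2, 4] / [5, 6]
  Insert 4 (step 7): P = [1, 3, 4] / [2, 6] / [5, 7];  Q = [1, 3, 7] / [2, 4] / [5, 6]
Final shape: (3, 2, 2).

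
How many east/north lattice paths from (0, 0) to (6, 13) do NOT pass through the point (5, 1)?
Number of paths = 27054

Total paths from (0, 0) to (6, 13): C(19, 6) = 27132. Paths through (5, 1): (paths (0, 0) → (5, 1)) × (paths (5, 1) → (6, 13)) = C(6, 5) · C(13, 1) = 6 · 13 = 78. Avoidance count = 27132 − 78 = 27054.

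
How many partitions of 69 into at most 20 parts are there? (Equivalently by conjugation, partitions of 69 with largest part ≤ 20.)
p(69, parts ≤ 20) = 2665952

Use the recurrence p(n, m) = p(n, m−1) + p(n−m, m): either the largest part is < m (count p(n, m−1)) or the largest part is exactly m (remove one copy of m, count p(n−m, m)). With p(0, ·) = 1 this gives p(69, parts ≤ 20) = 2665952. (By conjugating Young diagrams, this also counts partitions of 69 into at most 20 parts.)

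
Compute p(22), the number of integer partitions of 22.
p(22) = 1002

Compute p(n) via the recurrence p(n, m) = p(n, m−1) + p(n−m, m), where p(n, m) counts partitions of n with all parts ≤ m and p(n) = p(n, n). The base cases are p(0, m) = 1 and p(n, 0) = 0 for n > 0. Filling the table yields p(22) = 1002. (Euler's pentagonal recurrence is an alternative.)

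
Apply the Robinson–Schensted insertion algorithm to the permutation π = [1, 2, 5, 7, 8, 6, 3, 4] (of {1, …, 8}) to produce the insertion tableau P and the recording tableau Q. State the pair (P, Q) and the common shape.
P = [1, 2, 3, 4, 8] / [5, 6] / [7];  Q = [1, 2, 3, 4, 5] / [6, 8] / [7];  common shape = (5, 2, 1)

Row-insert the values π_1, π_2, … into P one at a time, bumping the leftmost entry strictly greater than the inserted value down to the next row. The recording tableau Q records, in position (i, j), the step at which that cell was added to P.
  Insert 1 (step 1): P = [1];  Q = [1]
  Insert 2 (step 2): P = [1, 2];  Q = [1, 2]
  Insert 5 (step 3): P = [1, 2, 5];  Q = [1, 2, 3]
  Insert 7 (step 4): P = [1, 2, 5, 7];  Q = [1, 2, 3, 4]
  Insert 8 (step 5): P = [1, 2, 5, 7, 8];  Q = [1, 2, 3, 4, 5]
  Insert 6 (step 6): P = [1, 2, 5, 6, 8] / [7];  Q = [1, 2, 3, 4, 5] / [6]
  Insert 3 (step 7): P = [1, 2, 3, 6, 8] / [5] / [7];  Q = [1, 2, 3, 4, 5] / [6] / [7]
  Insert 4 (step 8): P = [1, 2, 3, 4, 8] / [5, 6] / [7];  Q = [1, 2, 3, 4, 5] / [6, 8] / [7]
Final shape: (5, 2, 1).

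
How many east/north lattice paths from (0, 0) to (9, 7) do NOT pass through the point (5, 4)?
Number of paths = 7030

Total paths from (0, 0) to (9, 7): C(16, 9) = 11440. Paths through (5, 4): (paths (0, 0) → (5, 4)) × (paths (5, 4) → (9, 7)) = C(9, 5) · C(7, 4) = 126 · 35 = 4410. Avoidance count = 11440 − 4410 = 7030.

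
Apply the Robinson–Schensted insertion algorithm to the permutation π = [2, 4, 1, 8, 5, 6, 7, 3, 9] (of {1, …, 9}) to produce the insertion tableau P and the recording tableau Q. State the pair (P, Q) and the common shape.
P = [1, 3, 5, 6, 7, 9] / [2, 4] / [8];  Q = [1, 2, 4, 6, 7, 9] / [3, 5] / [8];  common shape = (6, 2, 1)

Row-insert the values π_1, π_2, … into P one at a time, bumping the leftmost entry strictly greater than the inserted value down to the next row. The recording tableau Q records, in position (i, j), the step at which that cell was added to P.
  Insert 2 (step 1): P = [2];  Q = [1]
  Insert 4 (step 2): P = [2, 4];  Q = [1, 2]
  Insert 1 (step 3): P = [1, 4] / [2];  Q = [1, 2] / [3]
  Insert 8 (step 4): P = [1, 4, 8] / [2];  Q = [1, 2, 4] / [3]
  Insert 5 (step 5): P = [1, 4, 5] / [2, 8];  Q = [1, 2, 4] / [3, 5]
  Insert 6 (step 6): P = [1, 4, 5, 6] / [2, 8];  Q = [1, 2, 4, 6] / [3, 5]
  Insert 7 (step 7): P = [1, 4, 5, 6, 7] / [2, 8];  Q = [1, 2, 4, 6, 7] / [3, 5]
  Insert 3 (step 8): P = [1, 3, 5, 6, 7] / [2, 4] / [8];  Q = [1, 2, 4, 6, 7] / [3, 5] / [8]
  Insert 9 (step 9): P = [1, 3, 5, 6, 7, 9] / [2, 4] / [8];  Q = [1, 2, 4, 6, 7, 9] / [3, 5] / [8]
Final shape: (6, 2, 1).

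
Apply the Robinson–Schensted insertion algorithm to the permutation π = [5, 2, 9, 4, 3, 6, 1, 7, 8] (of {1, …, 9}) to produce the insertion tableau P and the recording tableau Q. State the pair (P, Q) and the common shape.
P = [1, 3, 6, 7, 8] / [2, 9] / [4] / [5];  Q = [1, 3, 6, 8, 9] / [2, 4] / [5] / [7];  common shape = (5, 2, 1, 1)

Row-insert the values π_1, π_2, … into P one at a time, bumping the leftmost entry strictly greater than the inserted value down to the next row. The recording tableau Q records, in position (i, j), the step at which that cell was added to P.
  Insert 5 (step 1): P = [5];  Q = [1]
  Insert 2 (step 2): P = [2] / [5];  Q = [1] / [2]
  Insert 9 (step 3): P = [2, 9] / [5];  Q = [1, 3] / [2]
  Insert 4 (step 4): P = [2, 4] / [5, 9];  Q = [1, 3] / [2, 4]
  Insert 3 (step 5): P = [2, 3] / [4, 9] / [5];  Q = [1, 3] / [2, 4] / [5]
  Insert 6 (step 6): P = [2, 3, 6] / [4, 9] / [5];  Q = [1, 3, 6] / [2, 4] / [5]
  Insert 1 (step 7): P = [1, 3, 6] / [2, 9] / [4] / [5];  Q = [1, 3, 6] / [2, 4] / [5] / [7]
  Insert 7 (step 8): P = [1, 3, 6, 7] / [2, 9] / [4] / [5];  Q = [1, 3, 6, 8] / [2, 4] / [5] / [7]
  Insert 8 (step 9): P = [1, 3, 6, 7, 8] / [2, 9] / [4] / [5];  Q = [1, 3, 6, 8, 9] / [2, 4] / [5] / [7]
Final shape: (5, 2, 1, 1).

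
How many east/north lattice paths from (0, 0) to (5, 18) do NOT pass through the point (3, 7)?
Number of paths = 24289

Total paths from (0, 0) to (5, 18): C(23, 5) = 33649. Paths through (3, 7): (paths (0, 0) → (3, 7)) × (paths (3, 7) → (5, 18)) = C(10, 3) · C(13, 2) = 120 · 78 = 9360. Avoidance count = 33649 − 9360 = 24289.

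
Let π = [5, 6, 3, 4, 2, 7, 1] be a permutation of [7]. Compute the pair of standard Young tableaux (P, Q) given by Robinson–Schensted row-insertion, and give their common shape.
P = [1, 4, 7] / [2, 6] / [3] / [5];  Q = [1, 2, 6] / [3, 4] / [5] / [7];  common shape = (3, 2, 1, 1)

Row-insert the values π_1, π_2, … into P one at a time, bumping the leftmost entry strictly greater than the inserted value down to the next row. The recording tableau Q records, in position (i, j), the step at which that cell was added to P.
  Insert 5 (step 1): P = [5];  Q = [1]
  Insert 6 (step 2): P = [5, 6];  Q = [1, 2]
  Insert 3 (step 3): P = [3, 6] / [5];  Q = [1, 2] / [3]
  Insert 4 (step 4): P = [3, 4] / [5, 6];  Q = [1, 2] / [3, 4]
  Insert 2 (step 5): P = [2, 4] / [3, 6] / [5];  Q = [1, 2] / [3, 4] / [5]
  Insert 7 (step 6): P = [2, 4, 7] / [3, 6] / [5];  Q = [1, 2, 6] / [3, 4] / [5]
  Insert 1 (step 7): P = [1, 4, 7] / [2, 6] / [3] / [5];  Q = [1, 2, 6] / [3, 4] / [5] / [7]
Final shape: (3, 2, 1, 1).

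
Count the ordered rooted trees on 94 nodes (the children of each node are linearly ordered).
C_93 = 60960876535340415751462563580829648891969728907438000

These ordered rooted trees are counted by the Catalan number C_n = (1/(n + 1)) · C(2n, n). For n = 93: C_93 = (1/94) · C(186, 93) = 5730322394321999080637480976597986995845154517299172000/94 = 60960876535340415751462563580829648891969728907438000.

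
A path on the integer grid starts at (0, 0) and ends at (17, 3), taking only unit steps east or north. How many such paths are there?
Number of paths = 1140

A monotone lattice path from (0, 0) to (17, 3) consists of 17 east steps and 3 north steps in some order, so it is determined by which 17 of the 20 steps are east. The count is C(20, 17) = 1140.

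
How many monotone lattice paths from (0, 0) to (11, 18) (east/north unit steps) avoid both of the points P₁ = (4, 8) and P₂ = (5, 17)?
Number of paths = 24820842

Inclusion–exclusion. Total paths: C(29, 11) = 34597290. Through P₁: C(12, 4)·C(17, 7) = 9626760. Through P₂: C(22, 5)·C(7, 6) = 184338. Since P₁ is strictly southwest of P₂, a monotone path through both must visit P₁ then P₂; paths through both = C(12, 4)·C(10, 1)·C(7, 6) = 34650. Avoid both = 34597290 − 9626760 − 184338 + 34650 = 24820842.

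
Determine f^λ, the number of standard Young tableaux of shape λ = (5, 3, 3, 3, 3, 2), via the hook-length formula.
# SYT of shape (5, 3, 3, 3, 3, 2) = 6651216

Hook-length formula: f^λ = n! / Π hook(c), product over all cells c of the Young diagram. For λ = (5, 3, 3, 3, 3, 2), n = 19 boxes. Hook lengths by row (left-to-right, top-to-bottom): [10, 9, 7, 2, 1]; [7, 6, 4]; [6, 5, 3]; [5, 4, 2]; [4, 3, 1]; [2, 1]. Product of hooks = 18289152000. So f^λ = 19! / 18289152000 = 121645100408832000 / 18289152000 = 6651216.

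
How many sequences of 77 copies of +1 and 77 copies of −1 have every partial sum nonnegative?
C_77 = 18793142726809884575211361279087545193250040

These ballot sequences are counted by the Catalan number C_n = (1/(n + 1)) · C(2n, n). For n = 77: C_77 = (1/78) · C(154, 77) = 1465865132691170996866486179768828525073503120/78 = 18793142726809884575211361279087545193250040.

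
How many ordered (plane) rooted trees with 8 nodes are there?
C_7 = 429

These ordered rooted trees are counted by the Catalan number C_n = (1/(n + 1)) · C(2n, n). For n = 7: C_7 = (1/8) · C(14, 7) = 3432/8 = 429.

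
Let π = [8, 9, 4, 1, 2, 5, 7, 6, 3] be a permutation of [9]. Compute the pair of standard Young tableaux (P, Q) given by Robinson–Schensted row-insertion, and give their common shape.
P = [1, 2, 3, 6] / [4, 5] / [7, 9] / [8];  Q = [1, 2, 6, 7] / [3, 5] / [4, 8] / [9];  common shape = (4, 2, 2, 1)

Row-insert the values π_1, π_2, … into P one at a time, bumping the leftmost entry strictly greater than the inserted value down to the next row. The recording tableau Q records, in position (i, j), the step at which that cell was added to P.
  Insert 8 (step 1): P = [8];  Q = [1]
  Insert 9 (step 2): P = [8, 9];  Q = [1, 2]
  Insert 4 (step 3): P = [4, 9] / [8];  Q = [1, 2] / [3]
  Insert 1 (step 4): P = [1, 9] / [4] / [8];  Q = [1, 2] / [3] / [4]
  Insert 2 (step 5): P = [1, 2] / [4, 9] / [8];  Q = [1, 2] / [3, 5] / [4]
  Insert 5 (step 6): P = [1, 2, 5] / [4, 9] / [8];  Q = [1, 2, 6] / [3, 5] / [4]
  Insert 7 (step 7): P = [1, 2, 5, 7] / [4, 9] / [8];  Q = [1, 2, 6, 7] / [3, 5] / [4]
  Insert 6 (step 8): P = [1, 2, 5, 6] / [4, 7] / [8, 9];  Q = [1, 2, 6, 7] / [3, 5] / [4, 8]
  Insert 3 (step 9): P = [1, 2, 3, 6] / [4, 5] / [7, 9] / [8];  Q = [1, 2, 6, 7] / [3, 5] / [4, 8] / [9]
Final shape: (4, 2, 2, 1).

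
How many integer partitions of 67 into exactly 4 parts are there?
p(67, 4 parts) = 2178

Partitions of n into exactly k parts are in bijection with partitions of n − k into at most k parts (subtract 1 from each part). So p(67, exactly 4) = p(63, parts ≤ 4). Computing via the recurrence p(m, j) = p(m, j−1) + p(m−j, j) gives 2178.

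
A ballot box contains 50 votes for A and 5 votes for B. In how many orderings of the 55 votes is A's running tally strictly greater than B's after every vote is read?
Strict-lead orderings = 2846259

Total orderings of the 55 votes with 50 for A: C(55, 50) = 3478761. By the Bertrand ballot formula (Cycle Lemma / reflection principle), the number of orderings in which A is strictly ahead of B throughout is (p − q)/(p + q) · C(p + q, p) = (50 − 5)/(50 + 5) · 3478761 = 2846259.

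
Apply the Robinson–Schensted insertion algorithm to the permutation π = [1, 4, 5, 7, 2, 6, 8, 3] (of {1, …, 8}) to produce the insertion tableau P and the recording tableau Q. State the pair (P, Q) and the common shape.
P = [1, 2, 3, 6, 8] / [4, 5] / [7];  Q = [1, 2, 3, 4, 7] / [5, 6] / [8];  common shape = (5, 2, 1)

Row-insert the values π_1, π_2, … into P one at a time, bumping the leftmost entry strictly greater than the inserted value down to the next row. The recording tableau Q records, in position (i, j), the step at which that cell was added to P.
  Insert 1 (step 1): P = [1];  Q = [1]
  Insert 4 (step 2): P = [1, 4];  Q = [1, 2]
  Insert 5 (step 3): P = [1, 4, 5];  Q = [1, 2, 3]
  Insert 7 (step 4): P = [1, 4, 5, 7];  Q = [1, 2, 3, 4]
  Insert 2 (step 5): P = [1, 2, 5, 7] / [4];  Q = [1, 2, 3, 4] / [5]
  Insert 6 (step 6): P = [1, 2, 5, 6] / [4, 7];  Q = [1, 2, 3, 4] / [5, 6]
  Insert 8 (step 7): P = [1, 2, 5, 6, 8] / [4, 7];  Q = [1, 2, 3, 4, 7] / [5, 6]
  Insert 3 (step 8): P = [1, 2, 3, 6, 8] / [4, 5] / [7];  Q = [1, 2, 3, 4, 7] / [5, 6] / [8]
Final shape: (5, 2, 1).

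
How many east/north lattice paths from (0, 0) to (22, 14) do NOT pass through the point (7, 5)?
Number of paths = 2760754032

Total paths from (0, 0) to (22, 14): C(36, 22) = 3796297200. Paths through (7, 5): (paths (0, 0) → (7, 5)) × (paths (7, 5) → (22, 14)) = C(12, 7) · C(24, 15) = 792 · 1307504 = 1035543168. Avoidance count = 3796297200 − 1035543168 = 2760754032.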